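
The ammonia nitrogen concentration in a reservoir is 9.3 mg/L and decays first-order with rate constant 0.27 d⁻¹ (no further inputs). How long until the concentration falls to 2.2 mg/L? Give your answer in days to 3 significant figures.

5.34 d

t = ln(C₀/C)/k = ln(9.3/2.2)/0.27 = 1.442/0.27 = 5.339 d.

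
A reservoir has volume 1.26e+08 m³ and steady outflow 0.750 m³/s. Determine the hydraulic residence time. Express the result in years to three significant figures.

5.32 yr

Q = 0.750 m³/s × 3.156e+07 s/yr = 2.367e+07 m³/yr.
Hydraulic residence time τ = V/Q = 1.26e+08/2.367e+07 = 5.324 yr.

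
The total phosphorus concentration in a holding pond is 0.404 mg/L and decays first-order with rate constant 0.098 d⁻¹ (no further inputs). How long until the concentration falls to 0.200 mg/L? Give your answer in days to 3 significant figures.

7.17 d

t = ln(C₀/C)/k = ln(0.404/0.200)/0.098 = 0.7031/0.098 = 7.174 d.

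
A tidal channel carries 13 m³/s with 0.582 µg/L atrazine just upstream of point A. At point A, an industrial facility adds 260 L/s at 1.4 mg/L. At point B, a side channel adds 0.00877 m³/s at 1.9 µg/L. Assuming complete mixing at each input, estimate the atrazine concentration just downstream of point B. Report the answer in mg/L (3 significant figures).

0.582 µg/L = 0.000582 mg/L.
260 L/s = 0.26 m³/s.
After input A: C = (13·0.000582 + 0.26·1.4) / 13.26 = 0.02802 mg/L.
1.9 µg/L = 0.0019 mg/L.
After input B: C = (13.26·0.02802 + 0.00877·0.0019) / 13.27 = 0.028 mg/L.

0.0280 mg/L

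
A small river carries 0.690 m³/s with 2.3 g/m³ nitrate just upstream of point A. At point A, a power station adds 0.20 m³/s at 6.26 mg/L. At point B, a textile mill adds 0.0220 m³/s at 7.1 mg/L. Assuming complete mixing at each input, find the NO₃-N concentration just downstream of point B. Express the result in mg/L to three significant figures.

3.28 mg/L

After input A: C = (0.69·2.3 + 0.2·6.26) / 0.89 = 3.19 mg/L.
After input B: C = (0.89·3.19 + 0.022·7.1) / 0.912 = 3.284 mg/L.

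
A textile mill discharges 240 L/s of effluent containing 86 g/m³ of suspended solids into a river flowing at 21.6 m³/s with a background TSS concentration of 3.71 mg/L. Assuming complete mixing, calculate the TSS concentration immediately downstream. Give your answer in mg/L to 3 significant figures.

4.61 mg/L

240 L/s = 0.24 m³/s.
Conservation of mass across the mixing zone: C = (0.24·86 + 21.6·3.71) / (0.24 + 21.6) = 100.8/21.84 = 4.614 mg/L.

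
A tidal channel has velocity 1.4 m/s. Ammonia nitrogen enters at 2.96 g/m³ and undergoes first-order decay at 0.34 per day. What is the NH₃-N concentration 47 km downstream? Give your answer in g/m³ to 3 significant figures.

Travel time t = 47 km / 1.4 m/s = 4.7e+04/1.4 = 3.357e+04 s = 0.3886 d.
First-order decay: C = 2.96·exp(−0.34·0.3886) = 2.96·0.8762 = 2.594 g/m³.

2.59 g/m³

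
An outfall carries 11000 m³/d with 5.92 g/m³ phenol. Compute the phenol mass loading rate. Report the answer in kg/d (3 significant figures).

65.1 kg/d

11000 m³/d = 0.1273 m³/s.
Mass flux = Q·C = 0.1273 m³/s × 5.92 g/m³ = 0.7537 g/s.
= 0.7537 g/s × 86.4 = 65.12 kg/d.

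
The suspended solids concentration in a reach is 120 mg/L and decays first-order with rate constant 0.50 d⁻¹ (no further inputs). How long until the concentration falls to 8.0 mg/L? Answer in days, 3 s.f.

t = ln(C₀/C)/k = ln(120/8.0)/0.50 = 2.708/0.50 = 5.416 d.

5.42 d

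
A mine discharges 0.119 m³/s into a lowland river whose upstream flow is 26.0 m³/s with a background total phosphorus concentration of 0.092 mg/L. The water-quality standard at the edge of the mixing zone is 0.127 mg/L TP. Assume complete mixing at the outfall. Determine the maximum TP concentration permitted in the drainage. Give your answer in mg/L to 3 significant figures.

Mass balance: 0.127·26.12 = 0.119·Cₑ + 26·0.092.
Cₑ = (3.317 − 2.392) / 0.119 = 7.774 mg/L.

7.77 mg/L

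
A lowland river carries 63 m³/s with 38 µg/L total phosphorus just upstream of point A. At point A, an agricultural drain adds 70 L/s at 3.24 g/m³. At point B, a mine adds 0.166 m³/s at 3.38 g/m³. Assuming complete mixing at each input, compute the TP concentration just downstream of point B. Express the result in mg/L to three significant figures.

0.0503 mg/L

38 µg/L = 0.038 mg/L.
70 L/s = 0.07 m³/s.
After input A: C = (63·0.038 + 0.07·3.24) / 63.07 = 0.04155 mg/L.
After input B: C = (63.07·0.04155 + 0.166·3.38) / 63.24 = 0.05032 mg/L.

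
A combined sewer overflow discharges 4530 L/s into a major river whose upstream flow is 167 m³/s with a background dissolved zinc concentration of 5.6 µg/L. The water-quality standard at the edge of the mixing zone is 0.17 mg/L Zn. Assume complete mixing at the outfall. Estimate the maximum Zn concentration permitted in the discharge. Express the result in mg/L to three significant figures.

6.23 mg/L

4530 L/s = 4.53 m³/s.
5.6 µg/L = 0.0056 mg/L.
Mass balance: 0.17·171.5 = 4.53·Cₑ + 167·0.0056.
Cₑ = (29.16 − 0.9352) / 4.53 = 6.231 mg/L.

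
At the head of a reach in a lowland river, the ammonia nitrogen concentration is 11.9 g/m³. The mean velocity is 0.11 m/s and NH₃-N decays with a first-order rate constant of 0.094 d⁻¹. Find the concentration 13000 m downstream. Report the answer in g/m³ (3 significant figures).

Travel time t = 13000 m / 0.11 m/s = 1.3e+04/0.11 = 1.182e+05 s = 1.368 d.
First-order decay: C = 11.9·exp(−0.094·1.368) = 11.9·0.8793 = 10.46 g/m³.

10.5 g/m³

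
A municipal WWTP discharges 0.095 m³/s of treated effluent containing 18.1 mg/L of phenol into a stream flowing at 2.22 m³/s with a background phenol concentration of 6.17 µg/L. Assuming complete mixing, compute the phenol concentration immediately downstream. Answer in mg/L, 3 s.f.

0.749 mg/L

6.17 µg/L = 0.00617 mg/L.
Flow-weighted mixing gives C = (0.095·18.1 + 2.22·0.00617) / (0.095 + 2.22) = 1.733/2.315 = 0.7487 mg/L.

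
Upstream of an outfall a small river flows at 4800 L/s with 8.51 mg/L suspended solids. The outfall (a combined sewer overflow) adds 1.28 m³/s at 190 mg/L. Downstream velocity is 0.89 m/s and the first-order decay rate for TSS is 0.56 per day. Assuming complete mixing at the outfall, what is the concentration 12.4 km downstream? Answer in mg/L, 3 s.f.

42.7 mg/L

4800 L/s = 4.8 m³/s.
After complete mixing, C₀ = (1.28·190 + 4.8·8.51) / 6.08 = 46.72 mg/L.
Travel time t = 1.24e+04 m / 0.89 m/s = 1.393e+04 s = 0.1613 d.
C = 46.72·exp(−0.56·0.1613) = 46.72·0.9137 = 42.68 mg/L.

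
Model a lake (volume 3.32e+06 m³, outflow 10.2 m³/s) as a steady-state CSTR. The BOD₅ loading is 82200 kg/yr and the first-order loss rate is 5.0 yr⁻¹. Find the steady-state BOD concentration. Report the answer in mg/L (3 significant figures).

0.243 mg/L

Outflow Q = 10.2 m³/s × 3.156e+07 s/yr = 3.219e+08 m³/yr.
Steady-state CSTR mass balance: W = Q·C + k·V·C, so C = W/(Q + kV).
Q + kV = 3.219e+08 + 5.0·3.32e+06 = 3.385e+08 m³/yr.
C = 82200/3.385e+08 = 0.0002428 kg/m³ = 0.2428 mg/L.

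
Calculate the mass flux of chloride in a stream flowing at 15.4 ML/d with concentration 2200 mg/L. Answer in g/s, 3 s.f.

392 g/s

15.4 ML/d = 0.1782 m³/s.
Mass flux = Q·C = 0.1782 m³/s × 2200 g/m³ = 392.1 g/s.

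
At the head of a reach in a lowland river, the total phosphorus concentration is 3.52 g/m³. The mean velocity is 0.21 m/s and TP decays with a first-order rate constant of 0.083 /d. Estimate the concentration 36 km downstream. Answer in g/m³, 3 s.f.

2.99 g/m³

Travel time t = 36 km / 0.21 m/s = 3.6e+04/0.21 = 1.714e+05 s = 1.984 d.
First-order decay: C = 3.52·exp(−0.083·1.984) = 3.52·0.8482 = 2.986 g/m³.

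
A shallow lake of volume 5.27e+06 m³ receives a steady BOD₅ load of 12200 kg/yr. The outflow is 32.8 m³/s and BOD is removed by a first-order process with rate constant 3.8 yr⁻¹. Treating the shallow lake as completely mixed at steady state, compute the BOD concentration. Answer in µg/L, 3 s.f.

Outflow Q = 32.8 m³/s × 3.156e+07 s/yr = 1.035e+09 m³/yr.
Steady-state CSTR mass balance: W = Q·C + k·V·C, so C = W/(Q + kV).
Q + kV = 1.035e+09 + 3.8·5.27e+06 = 1.055e+09 m³/yr.
C = 12200/1.055e+09 = 1.156e-05 kg/m³ = 0.01156 mg/L = 11.56 µg/L.

11.6 µg/L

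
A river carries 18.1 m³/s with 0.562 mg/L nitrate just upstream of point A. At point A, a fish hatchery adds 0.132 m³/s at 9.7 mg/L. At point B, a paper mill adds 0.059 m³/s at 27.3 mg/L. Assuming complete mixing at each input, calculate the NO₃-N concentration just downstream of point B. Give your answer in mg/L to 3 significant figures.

After input A: C = (18.1·0.562 + 0.132·9.7) / 18.23 = 0.6282 mg/L.
After input B: C = (18.23·0.6282 + 0.059·27.3) / 18.29 = 0.7142 mg/L.

0.714 mg/L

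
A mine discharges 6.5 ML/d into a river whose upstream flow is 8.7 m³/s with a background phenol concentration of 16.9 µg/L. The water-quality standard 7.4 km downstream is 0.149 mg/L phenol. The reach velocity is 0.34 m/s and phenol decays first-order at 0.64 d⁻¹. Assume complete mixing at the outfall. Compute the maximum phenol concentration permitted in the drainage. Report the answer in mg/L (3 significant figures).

6.5 ML/d = 0.07523 m³/s.
16.9 µg/L = 0.0169 mg/L.
Travel time to the compliance point: t = 7400/0.34 = 2.176e+04 s = 0.2519 d; decay factor exp(−0.64·0.2519) = 0.8511.
So the concentration just after mixing may be at most 0.149/0.8511 = 0.1751 mg/L.
Mass balance: 0.1751·8.775 = 0.07523·Cₑ + 8.7·0.0169.
Cₑ = (1.536 − 0.147) / 0.07523 = 18.47 mg/L.

18.5 mg/L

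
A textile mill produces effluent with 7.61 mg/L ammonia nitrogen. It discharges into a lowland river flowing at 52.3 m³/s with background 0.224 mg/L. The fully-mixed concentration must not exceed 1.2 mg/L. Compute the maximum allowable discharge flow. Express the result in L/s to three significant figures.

7960 L/s

Mass balance at complete mixing: C_std·(Q_w + Q_r) = Q_w·C_e + Q_r·C_b.
Rearranging, Q_w = Q_r·(C_std − C_b)/(C_e − C_std) = 52.3·(1.2 − 0.224) / (7.61 − 1.2) = 7.963 m³/s.
= 7963 L/s.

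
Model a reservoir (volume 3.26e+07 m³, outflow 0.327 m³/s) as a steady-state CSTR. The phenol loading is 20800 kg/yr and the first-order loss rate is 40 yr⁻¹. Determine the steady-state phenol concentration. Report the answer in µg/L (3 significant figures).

15.8 µg/L

Outflow Q = 0.327 m³/s × 3.156e+07 s/yr = 1.032e+07 m³/yr.
Steady-state CSTR mass balance: W = Q·C + k·V·C, so C = W/(Q + kV).
Q + kV = 1.032e+07 + 40·3.26e+07 = 1.314e+09 m³/yr.
C = 20800/1.314e+09 = 1.583e-05 kg/m³ = 0.01583 mg/L = 15.83 µg/L.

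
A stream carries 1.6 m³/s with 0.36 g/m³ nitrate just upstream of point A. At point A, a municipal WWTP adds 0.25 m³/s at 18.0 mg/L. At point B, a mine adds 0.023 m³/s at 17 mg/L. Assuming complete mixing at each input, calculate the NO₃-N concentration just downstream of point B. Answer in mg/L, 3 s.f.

After input A: C = (1.6·0.36 + 0.25·18) / 1.85 = 2.744 mg/L.
After input B: C = (1.85·2.744 + 0.023·17) / 1.873 = 2.919 mg/L.

2.92 mg/L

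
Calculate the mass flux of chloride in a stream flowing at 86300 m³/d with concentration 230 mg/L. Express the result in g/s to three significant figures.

86300 m³/d = 0.9988 m³/s.
Mass flux = Q·C = 0.9988 m³/s × 230 g/m³ = 229.7 g/s.

230 g/s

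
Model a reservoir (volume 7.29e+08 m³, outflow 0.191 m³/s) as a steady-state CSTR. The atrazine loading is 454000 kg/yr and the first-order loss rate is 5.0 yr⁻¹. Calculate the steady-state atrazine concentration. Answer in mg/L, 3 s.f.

Outflow Q = 0.191 m³/s × 3.156e+07 s/yr = 6.028e+06 m³/yr.
Steady-state CSTR mass balance: W = Q·C + k·V·C, so C = W/(Q + kV).
Q + kV = 6.028e+06 + 5.0·7.29e+08 = 3.651e+09 m³/yr.
C = 454000/3.651e+09 = 0.0001243 kg/m³ = 0.1243 mg/L.

0.124 mg/L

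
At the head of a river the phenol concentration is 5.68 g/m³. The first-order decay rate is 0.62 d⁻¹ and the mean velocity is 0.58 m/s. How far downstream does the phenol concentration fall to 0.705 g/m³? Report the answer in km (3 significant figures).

From C = C₀·e^(−kt), t = ln(C₀/C)/k = ln(5.68/0.705)/0.62 = 2.087/0.62 = 3.365 d.
Distance = v·t = 0.58 m/s × 2.908e+05 s = 1.686e+05 m = 168.6 km.

169 km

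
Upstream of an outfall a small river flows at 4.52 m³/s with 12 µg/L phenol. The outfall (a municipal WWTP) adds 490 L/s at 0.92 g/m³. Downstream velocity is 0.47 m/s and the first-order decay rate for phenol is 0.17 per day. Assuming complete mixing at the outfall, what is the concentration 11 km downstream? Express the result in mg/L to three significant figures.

0.0963 mg/L

490 L/s = 0.49 m³/s.
12 µg/L = 0.012 mg/L.
After complete mixing, C₀ = (0.49·0.92 + 4.52·0.012) / 5.01 = 0.1008 mg/L.
Travel time t = 1.1e+04 m / 0.47 m/s = 2.34e+04 s = 0.2709 d.
C = 0.1008·exp(−0.17·0.2709) = 0.1008·0.955 = 0.09627 mg/L.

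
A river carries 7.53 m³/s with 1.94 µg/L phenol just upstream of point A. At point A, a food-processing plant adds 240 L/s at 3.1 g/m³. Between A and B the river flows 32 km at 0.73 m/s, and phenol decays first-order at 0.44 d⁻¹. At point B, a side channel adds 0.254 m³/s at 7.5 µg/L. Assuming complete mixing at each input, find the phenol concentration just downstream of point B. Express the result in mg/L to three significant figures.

0.0759 mg/L

1.94 µg/L = 0.00194 mg/L.
240 L/s = 0.24 m³/s.
After input A: C = (7.53·0.00194 + 0.24·3.1) / 7.77 = 0.09763 mg/L.
Over the 32 km reach to input B (t = 4.384e+04 s = 0.5074 d), decay gives C = 0.09763·exp(−0.44·0.5074) = 0.0781 mg/L.
7.5 µg/L = 0.0075 mg/L.
After input B: C = (7.77·0.0781 + 0.254·0.0075) / 8.024 = 0.07586 mg/L.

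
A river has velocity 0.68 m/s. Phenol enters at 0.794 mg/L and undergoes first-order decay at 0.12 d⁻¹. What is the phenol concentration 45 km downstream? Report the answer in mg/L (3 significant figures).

0.724 mg/L

Travel time t = 45 km / 0.68 m/s = 4.5e+04/0.68 = 6.618e+04 s = 0.7659 d.
First-order decay: C = 0.794·exp(−0.12·0.7659) = 0.794·0.9122 = 0.7243 mg/L.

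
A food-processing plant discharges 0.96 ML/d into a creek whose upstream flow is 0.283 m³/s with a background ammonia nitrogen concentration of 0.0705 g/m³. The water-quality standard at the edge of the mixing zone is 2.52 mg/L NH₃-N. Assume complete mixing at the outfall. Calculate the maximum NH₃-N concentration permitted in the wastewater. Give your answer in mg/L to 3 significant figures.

64.9 mg/L

0.96 ML/d = 0.01111 m³/s.
Mass balance: 2.52·0.2941 = 0.01111·Cₑ + 0.283·0.0705.
Cₑ = (0.7412 − 0.01995) / 0.01111 = 64.91 mg/L.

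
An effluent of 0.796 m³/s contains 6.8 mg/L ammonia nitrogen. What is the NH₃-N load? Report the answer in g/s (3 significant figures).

5.41 g/s

Mass flux = Q·C = 0.796 m³/s × 6.8 g/m³ = 5.413 g/s.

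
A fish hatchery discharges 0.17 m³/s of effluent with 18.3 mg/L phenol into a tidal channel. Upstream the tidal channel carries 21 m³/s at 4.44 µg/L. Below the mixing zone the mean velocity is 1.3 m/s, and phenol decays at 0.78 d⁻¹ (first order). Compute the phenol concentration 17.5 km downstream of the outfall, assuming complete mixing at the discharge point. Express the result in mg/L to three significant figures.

4.44 µg/L = 0.00444 mg/L.
After complete mixing, C₀ = (0.17·18.3 + 21·0.00444) / 21.17 = 0.1514 mg/L.
Travel time t = 1.75e+04 m / 1.3 m/s = 1.346e+04 s = 0.1558 d.
C = 0.1514·exp(−0.78·0.1558) = 0.1514·0.8856 = 0.134 mg/L.

0.134 mg/L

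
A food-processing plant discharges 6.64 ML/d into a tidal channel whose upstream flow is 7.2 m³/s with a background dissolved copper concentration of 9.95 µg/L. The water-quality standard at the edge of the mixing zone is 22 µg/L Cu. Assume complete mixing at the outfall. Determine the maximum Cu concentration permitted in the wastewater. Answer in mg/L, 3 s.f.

1.15 mg/L

6.64 ML/d = 0.07685 m³/s.
9.95 µg/L = 0.00995 mg/L.
22 µg/L = 0.022 mg/L.
Mass balance: 0.022·7.277 = 0.07685·Cₑ + 7.2·0.00995.
Cₑ = (0.1601 − 0.07164) / 0.07685 = 1.151 mg/L.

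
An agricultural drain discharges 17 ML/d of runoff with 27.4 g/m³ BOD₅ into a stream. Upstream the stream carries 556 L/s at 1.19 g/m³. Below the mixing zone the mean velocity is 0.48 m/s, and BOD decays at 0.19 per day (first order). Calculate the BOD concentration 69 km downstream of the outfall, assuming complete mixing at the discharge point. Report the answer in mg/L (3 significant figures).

5.86 mg/L

17 ML/d = 0.1968 m³/s.
556 L/s = 0.556 m³/s.
After complete mixing, C₀ = (0.1968·27.4 + 0.556·1.19) / 0.7528 = 8.041 mg/L.
Travel time t = 6.9e+04 m / 0.48 m/s = 1.438e+05 s = 1.664 d.
C = 8.041·exp(−0.19·1.664) = 8.041·0.729 = 5.862 mg/L.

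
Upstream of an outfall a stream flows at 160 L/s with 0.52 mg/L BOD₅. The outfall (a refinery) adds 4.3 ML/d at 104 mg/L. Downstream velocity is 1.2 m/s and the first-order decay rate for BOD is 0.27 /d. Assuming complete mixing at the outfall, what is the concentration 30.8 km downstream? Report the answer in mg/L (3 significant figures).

4.3 ML/d = 0.04977 m³/s.
160 L/s = 0.16 m³/s.
After complete mixing, C₀ = (0.04977·104 + 0.16·0.52) / 0.2098 = 25.07 mg/L.
Travel time t = 3.08e+04 m / 1.2 m/s = 2.567e+04 s = 0.2971 d.
C = 25.07·exp(−0.27·0.2971) = 25.07·0.9229 = 23.14 mg/L.

23.1 mg/L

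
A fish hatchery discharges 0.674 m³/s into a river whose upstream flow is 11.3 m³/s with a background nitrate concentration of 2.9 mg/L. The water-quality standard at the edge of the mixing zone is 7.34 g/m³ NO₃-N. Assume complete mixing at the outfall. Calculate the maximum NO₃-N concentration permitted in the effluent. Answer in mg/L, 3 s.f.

81.8 mg/L

Mass balance: 7.34·11.97 = 0.674·Cₑ + 11.3·2.9.
Cₑ = (87.89 − 32.77) / 0.674 = 81.78 mg/L.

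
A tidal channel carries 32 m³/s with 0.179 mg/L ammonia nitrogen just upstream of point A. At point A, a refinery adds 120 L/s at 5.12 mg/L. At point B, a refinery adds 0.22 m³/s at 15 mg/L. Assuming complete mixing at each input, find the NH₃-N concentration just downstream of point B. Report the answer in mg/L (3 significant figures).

120 L/s = 0.12 m³/s.
After input A: C = (32·0.179 + 0.12·5.12) / 32.12 = 0.1975 mg/L.
After input B: C = (32.12·0.1975 + 0.22·15) / 32.34 = 0.2982 mg/L.

0.298 mg/L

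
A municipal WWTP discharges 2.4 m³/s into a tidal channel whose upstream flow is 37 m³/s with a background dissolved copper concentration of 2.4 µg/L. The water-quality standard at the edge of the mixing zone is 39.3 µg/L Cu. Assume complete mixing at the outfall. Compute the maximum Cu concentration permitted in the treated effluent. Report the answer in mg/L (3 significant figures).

0.608 mg/L

2.4 µg/L = 0.0024 mg/L.
39.3 µg/L = 0.0393 mg/L.
Mass balance: 0.0393·39.4 = 2.4·Cₑ + 37·0.0024.
Cₑ = (1.548 − 0.0888) / 2.4 = 0.6082 mg/L.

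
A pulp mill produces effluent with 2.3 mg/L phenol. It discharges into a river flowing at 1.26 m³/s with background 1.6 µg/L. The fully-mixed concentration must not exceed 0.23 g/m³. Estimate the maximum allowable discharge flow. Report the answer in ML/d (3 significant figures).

1.6 µg/L = 0.0016 mg/L.
Mass balance at complete mixing: C_std·(Q_w + Q_r) = Q_w·C_e + Q_r·C_b.
Rearranging, Q_w = Q_r·(C_std − C_b)/(C_e − C_std) = 1.26·(0.23 − 0.0016) / (2.3 − 0.23) = 0.139 m³/s.
= 12.01 ML/d.

12.0 ML/d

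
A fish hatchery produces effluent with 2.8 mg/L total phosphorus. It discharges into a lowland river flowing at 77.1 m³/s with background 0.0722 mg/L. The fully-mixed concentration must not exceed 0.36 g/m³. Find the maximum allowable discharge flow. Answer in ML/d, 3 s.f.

Mass balance at complete mixing: C_std·(Q_w + Q_r) = Q_w·C_e + Q_r·C_b.
Rearranging, Q_w = Q_r·(C_std − C_b)/(C_e − C_std) = 77.1·(0.36 − 0.0722) / (2.8 − 0.36) = 9.094 m³/s.
= 785.7 ML/d.

786 ML/d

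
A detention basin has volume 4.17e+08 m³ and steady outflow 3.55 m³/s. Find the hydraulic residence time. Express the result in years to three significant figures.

3.72 yr

Q = 3.55 m³/s × 3.156e+07 s/yr = 1.12e+08 m³/yr.
Hydraulic residence time τ = V/Q = 4.17e+08/1.12e+08 = 3.722 yr.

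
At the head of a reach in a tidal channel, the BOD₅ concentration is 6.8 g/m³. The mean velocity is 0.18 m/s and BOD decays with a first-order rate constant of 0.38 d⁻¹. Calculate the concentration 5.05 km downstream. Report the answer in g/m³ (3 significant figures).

Travel time t = 5.05 km / 0.18 m/s = 5050/0.18 = 2.806e+04 s = 0.3247 d.
First-order decay: C = 6.8·exp(−0.38·0.3247) = 6.8·0.8839 = 6.011 g/m³.

6.01 g/m³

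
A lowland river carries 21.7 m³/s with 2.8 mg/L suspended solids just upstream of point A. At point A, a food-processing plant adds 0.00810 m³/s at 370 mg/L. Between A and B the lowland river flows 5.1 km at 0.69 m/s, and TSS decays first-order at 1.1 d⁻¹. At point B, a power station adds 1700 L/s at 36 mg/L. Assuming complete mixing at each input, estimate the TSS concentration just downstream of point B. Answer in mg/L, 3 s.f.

5.09 mg/L

After input A: C = (21.7·2.8 + 0.0081·370) / 21.71 = 2.937 mg/L.
Over the 5.1 km reach to input B (t = 7391 s = 0.08555 d), decay gives C = 2.937·exp(−1.1·0.08555) = 2.673 mg/L.
1700 L/s = 1.7 m³/s.
After input B: C = (21.71·2.673 + 1.7·36) / 23.41 = 5.094 mg/L.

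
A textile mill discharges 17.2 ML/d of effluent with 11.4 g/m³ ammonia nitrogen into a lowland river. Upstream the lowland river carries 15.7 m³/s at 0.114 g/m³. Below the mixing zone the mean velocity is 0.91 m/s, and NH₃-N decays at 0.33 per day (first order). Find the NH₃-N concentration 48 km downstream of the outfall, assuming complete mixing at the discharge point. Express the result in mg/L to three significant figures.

17.2 ML/d = 0.1991 m³/s.
After complete mixing, C₀ = (0.1991·11.4 + 15.7·0.114) / 15.9 = 0.2553 mg/L.
Travel time t = 4.8e+04 m / 0.91 m/s = 5.275e+04 s = 0.6105 d.
C = 0.2553·exp(−0.33·0.6105) = 0.2553·0.8175 = 0.2087 mg/L.

0.209 mg/L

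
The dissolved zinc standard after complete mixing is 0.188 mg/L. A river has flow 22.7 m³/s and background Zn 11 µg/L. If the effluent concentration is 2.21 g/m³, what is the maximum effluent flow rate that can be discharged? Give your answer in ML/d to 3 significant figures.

11 µg/L = 0.011 mg/L.
Mass balance at complete mixing: C_std·(Q_w + Q_r) = Q_w·C_e + Q_r·C_b.
Rearranging, Q_w = Q_r·(C_std − C_b)/(C_e − C_std) = 22.7·(0.188 − 0.011) / (2.21 − 0.188) = 1.987 m³/s.
= 171.7 ML/d.

172 ML/d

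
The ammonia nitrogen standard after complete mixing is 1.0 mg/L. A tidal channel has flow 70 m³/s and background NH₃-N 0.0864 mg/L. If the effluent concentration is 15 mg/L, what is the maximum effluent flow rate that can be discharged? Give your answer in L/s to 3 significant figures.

Mass balance at complete mixing: C_std·(Q_w + Q_r) = Q_w·C_e + Q_r·C_b.
Rearranging, Q_w = Q_r·(C_std − C_b)/(C_e − C_std) = 70·(1 − 0.0864) / (15 − 1) = 4.568 m³/s.
= 4568 L/s.

4570 L/s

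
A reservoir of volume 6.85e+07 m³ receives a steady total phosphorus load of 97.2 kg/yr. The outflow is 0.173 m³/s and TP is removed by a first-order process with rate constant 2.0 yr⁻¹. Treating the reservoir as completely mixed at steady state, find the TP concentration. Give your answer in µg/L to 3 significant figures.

0.682 µg/L

Outflow Q = 0.173 m³/s × 3.156e+07 s/yr = 5.459e+06 m³/yr.
Steady-state CSTR mass balance: W = Q·C + k·V·C, so C = W/(Q + kV).
Q + kV = 5.459e+06 + 2.0·6.85e+07 = 1.425e+08 m³/yr.
C = 97.2/1.425e+08 = 6.823e-07 kg/m³ = 0.0006823 mg/L = 0.6823 µg/L.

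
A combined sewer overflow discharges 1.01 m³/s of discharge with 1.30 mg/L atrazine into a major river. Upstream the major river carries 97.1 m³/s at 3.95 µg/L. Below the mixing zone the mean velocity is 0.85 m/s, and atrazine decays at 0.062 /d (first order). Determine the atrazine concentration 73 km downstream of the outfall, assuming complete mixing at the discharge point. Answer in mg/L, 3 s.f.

0.0163 mg/L

3.95 µg/L = 0.00395 mg/L.
After complete mixing, C₀ = (1.01·1.3 + 97.1·0.00395) / 98.11 = 0.01729 mg/L.
Travel time t = 7.3e+04 m / 0.85 m/s = 8.588e+04 s = 0.994 d.
C = 0.01729·exp(−0.062·0.994) = 0.01729·0.9402 = 0.01626 mg/L.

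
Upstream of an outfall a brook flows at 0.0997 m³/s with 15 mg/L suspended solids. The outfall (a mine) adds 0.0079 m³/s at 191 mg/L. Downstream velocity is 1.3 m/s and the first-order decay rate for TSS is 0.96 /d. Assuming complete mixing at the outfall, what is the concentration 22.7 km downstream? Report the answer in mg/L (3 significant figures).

After complete mixing, C₀ = (0.0079·191 + 0.0997·15) / 0.1076 = 27.92 mg/L.
Travel time t = 2.27e+04 m / 1.3 m/s = 1.746e+04 s = 0.2021 d.
C = 27.92·exp(−0.96·0.2021) = 27.92·0.8236 = 23 mg/L.

23.0 mg/L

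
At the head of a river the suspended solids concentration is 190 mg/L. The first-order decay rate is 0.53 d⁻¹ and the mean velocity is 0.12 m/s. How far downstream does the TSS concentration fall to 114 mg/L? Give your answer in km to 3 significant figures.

9.99 km

From C = C₀·e^(−kt), t = ln(C₀/C)/k = ln(190/114)/0.53 = 0.5108/0.53 = 0.9638 d.
Distance = v·t = 0.12 m/s × 8.327e+04 s = 9993 m = 9.993 km.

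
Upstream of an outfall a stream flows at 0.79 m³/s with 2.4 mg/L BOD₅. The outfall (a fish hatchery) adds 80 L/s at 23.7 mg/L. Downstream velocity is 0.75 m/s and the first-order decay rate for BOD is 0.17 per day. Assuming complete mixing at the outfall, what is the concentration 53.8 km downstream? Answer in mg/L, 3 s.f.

80 L/s = 0.08 m³/s.
After complete mixing, C₀ = (0.08·23.7 + 0.79·2.4) / 0.87 = 4.359 mg/L.
Travel time t = 5.38e+04 m / 0.75 m/s = 7.173e+04 s = 0.8302 d.
C = 4.359·exp(−0.17·0.8302) = 4.359·0.8684 = 3.785 mg/L.

3.78 mg/L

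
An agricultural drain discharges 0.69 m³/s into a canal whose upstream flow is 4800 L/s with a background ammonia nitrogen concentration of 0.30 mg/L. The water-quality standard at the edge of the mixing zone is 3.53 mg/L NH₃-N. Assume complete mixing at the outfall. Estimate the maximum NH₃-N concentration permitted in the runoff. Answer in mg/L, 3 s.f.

26.0 mg/L

4800 L/s = 4.8 m³/s.
Mass balance: 3.53·5.49 = 0.69·Cₑ + 4.8·0.3.
Cₑ = (19.38 − 1.44) / 0.69 = 26 mg/L.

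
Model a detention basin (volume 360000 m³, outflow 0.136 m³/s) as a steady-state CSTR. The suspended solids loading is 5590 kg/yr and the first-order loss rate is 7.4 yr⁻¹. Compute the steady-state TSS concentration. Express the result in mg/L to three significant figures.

0.804 mg/L

Outflow Q = 0.136 m³/s × 3.156e+07 s/yr = 4.292e+06 m³/yr.
Steady-state CSTR mass balance: W = Q·C + k·V·C, so C = W/(Q + kV).
Q + kV = 4.292e+06 + 7.4·360000 = 6.956e+06 m³/yr.
C = 5590/6.956e+06 = 0.0008036 kg/m³ = 0.8036 mg/L.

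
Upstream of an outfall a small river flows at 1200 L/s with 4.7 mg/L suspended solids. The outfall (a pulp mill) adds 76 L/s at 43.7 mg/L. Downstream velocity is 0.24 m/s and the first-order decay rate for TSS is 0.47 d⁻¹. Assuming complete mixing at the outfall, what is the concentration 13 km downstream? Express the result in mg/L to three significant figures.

76 L/s = 0.076 m³/s.
1200 L/s = 1.2 m³/s.
After complete mixing, C₀ = (0.076·43.7 + 1.2·4.7) / 1.276 = 7.023 mg/L.
Travel time t = 1.3e+04 m / 0.24 m/s = 5.417e+04 s = 0.6269 d.
C = 7.023·exp(−0.47·0.6269) = 7.023·0.7448 = 5.231 mg/L.

5.23 mg/L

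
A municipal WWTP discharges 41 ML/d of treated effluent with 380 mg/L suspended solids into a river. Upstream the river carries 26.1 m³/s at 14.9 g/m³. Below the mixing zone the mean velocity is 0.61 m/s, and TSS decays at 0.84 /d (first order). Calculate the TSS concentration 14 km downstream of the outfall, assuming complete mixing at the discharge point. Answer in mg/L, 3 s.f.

17.1 mg/L

41 ML/d = 0.4745 m³/s.
After complete mixing, C₀ = (0.4745·380 + 26.1·14.9) / 26.57 = 21.42 mg/L.
Travel time t = 1.4e+04 m / 0.61 m/s = 2.295e+04 s = 0.2656 d.
C = 21.42·exp(−0.84·0.2656) = 21.42·0.8 = 17.14 mg/L.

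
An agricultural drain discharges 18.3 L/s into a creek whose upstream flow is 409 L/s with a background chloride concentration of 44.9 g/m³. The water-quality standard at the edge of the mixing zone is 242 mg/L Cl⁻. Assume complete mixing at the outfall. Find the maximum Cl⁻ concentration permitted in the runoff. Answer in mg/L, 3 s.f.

18.3 L/s = 0.0183 m³/s.
409 L/s = 0.409 m³/s.
Mass balance: 242·0.4273 = 0.0183·Cₑ + 0.409·44.9.
Cₑ = (103.4 − 18.36) / 0.0183 = 4647 mg/L.

4650 mg/L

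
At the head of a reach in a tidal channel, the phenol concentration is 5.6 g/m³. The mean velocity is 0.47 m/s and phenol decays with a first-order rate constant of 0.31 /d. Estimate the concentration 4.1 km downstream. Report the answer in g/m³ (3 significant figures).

Travel time t = 4.1 km / 0.47 m/s = 4100/0.47 = 8723 s = 0.101 d.
First-order decay: C = 5.6·exp(−0.31·0.101) = 5.6·0.9692 = 5.427 g/m³.

5.43 g/m³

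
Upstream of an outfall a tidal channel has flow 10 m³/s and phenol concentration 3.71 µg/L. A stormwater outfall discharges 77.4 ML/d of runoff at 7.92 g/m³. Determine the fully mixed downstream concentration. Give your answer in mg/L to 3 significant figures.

0.655 mg/L

77.4 ML/d = 0.8958 m³/s.
3.71 µg/L = 0.00371 mg/L.
By mass balance at complete mixing, C = (0.8958·7.92 + 10·0.00371) / (0.8958 + 10) = 7.132/10.9 = 0.6546 mg/L.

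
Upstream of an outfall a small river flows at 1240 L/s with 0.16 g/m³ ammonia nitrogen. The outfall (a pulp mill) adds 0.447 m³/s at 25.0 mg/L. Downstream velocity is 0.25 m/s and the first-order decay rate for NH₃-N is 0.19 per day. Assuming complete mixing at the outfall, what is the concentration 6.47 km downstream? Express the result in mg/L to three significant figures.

1240 L/s = 1.24 m³/s.
After complete mixing, C₀ = (0.447·25 + 1.24·0.16) / 1.687 = 6.742 mg/L.
Travel time t = 6470 m / 0.25 m/s = 2.588e+04 s = 0.2995 d.
C = 6.742·exp(−0.19·0.2995) = 6.742·0.9447 = 6.369 mg/L.

6.37 mg/L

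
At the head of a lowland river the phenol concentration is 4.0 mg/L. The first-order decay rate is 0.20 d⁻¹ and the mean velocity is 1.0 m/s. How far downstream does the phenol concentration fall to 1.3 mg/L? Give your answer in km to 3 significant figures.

From C = C₀·e^(−kt), t = ln(C₀/C)/k = ln(4.0/1.3)/0.20 = 1.124/0.20 = 5.62 d.
Distance = v·t = 1.0 m/s × 4.855e+05 s = 4.855e+05 m = 485.5 km.

486 km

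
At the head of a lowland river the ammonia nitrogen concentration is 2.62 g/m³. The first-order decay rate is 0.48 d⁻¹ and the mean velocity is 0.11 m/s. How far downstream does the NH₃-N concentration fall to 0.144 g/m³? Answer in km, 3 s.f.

57.4 km

From C = C₀·e^(−kt), t = ln(C₀/C)/k = ln(2.62/0.144)/0.48 = 2.901/0.48 = 6.044 d.
Distance = v·t = 0.11 m/s × 5.222e+05 s = 5.744e+04 m = 57.44 km.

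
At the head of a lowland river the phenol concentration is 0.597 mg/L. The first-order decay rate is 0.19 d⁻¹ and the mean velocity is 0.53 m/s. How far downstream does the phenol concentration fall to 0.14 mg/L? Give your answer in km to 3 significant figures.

350 km

From C = C₀·e^(−kt), t = ln(C₀/C)/k = ln(0.597/0.14)/0.19 = 1.45/0.19 = 7.633 d.
Distance = v·t = 0.53 m/s × 6.595e+05 s = 3.495e+05 m = 349.5 km.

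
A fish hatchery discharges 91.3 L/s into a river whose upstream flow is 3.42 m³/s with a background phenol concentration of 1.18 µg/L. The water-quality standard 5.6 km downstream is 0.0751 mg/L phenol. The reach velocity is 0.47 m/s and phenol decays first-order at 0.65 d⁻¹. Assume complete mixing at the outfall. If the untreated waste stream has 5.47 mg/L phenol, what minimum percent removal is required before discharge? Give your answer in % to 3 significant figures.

91.3 L/s = 0.0913 m³/s.
1.18 µg/L = 0.00118 mg/L.
Travel time to the compliance point: t = 5600/0.47 = 1.191e+04 s = 0.1379 d; decay factor exp(−0.65·0.1379) = 0.9143.
So the concentration just after mixing may be at most 0.0751/0.9143 = 0.08214 mg/L.
Mass balance: 0.08214·3.511 = 0.0913·Cₑ + 3.42·0.00118.
Cₑ = (0.2884 − 0.004036) / 0.0913 = 3.115 mg/L.
Required removal = 1 − 3.115/5.47 = 43.05 %.

43.1 %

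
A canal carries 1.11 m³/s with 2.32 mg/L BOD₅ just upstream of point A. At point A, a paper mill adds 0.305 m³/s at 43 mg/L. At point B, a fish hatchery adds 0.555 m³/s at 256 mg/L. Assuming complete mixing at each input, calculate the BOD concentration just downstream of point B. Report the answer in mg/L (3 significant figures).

After input A: C = (1.11·2.32 + 0.305·43) / 1.415 = 11.09 mg/L.
After input B: C = (1.415·11.09 + 0.555·256) / 1.97 = 80.09 mg/L.

80.1 mg/L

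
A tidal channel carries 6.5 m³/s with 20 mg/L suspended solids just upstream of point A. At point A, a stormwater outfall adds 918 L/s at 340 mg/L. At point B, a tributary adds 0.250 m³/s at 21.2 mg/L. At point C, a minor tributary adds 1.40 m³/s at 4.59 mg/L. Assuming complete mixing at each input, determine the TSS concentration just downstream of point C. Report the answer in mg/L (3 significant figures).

50.0 mg/L

918 L/s = 0.918 m³/s.
After input A: C = (6.5·20 + 0.918·340) / 7.418 = 59.6 mg/L.
After input B: C = (7.418·59.6 + 0.25·21.2) / 7.668 = 58.35 mg/L.
After input C: C = (7.668·58.35 + 1.4·4.59) / 9.068 = 50.05 mg/L.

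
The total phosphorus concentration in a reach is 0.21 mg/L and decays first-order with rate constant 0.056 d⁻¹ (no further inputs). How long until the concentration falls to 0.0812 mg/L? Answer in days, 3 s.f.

t = ln(C₀/C)/k = ln(0.21/0.0812)/0.056 = 0.9502/0.056 = 16.97 d.

17.0 d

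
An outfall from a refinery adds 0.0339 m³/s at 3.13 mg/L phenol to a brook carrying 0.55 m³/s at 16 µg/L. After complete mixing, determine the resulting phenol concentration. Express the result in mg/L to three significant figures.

16 µg/L = 0.016 mg/L.
By mass balance at complete mixing, C = (0.0339·3.13 + 0.55·0.016) / (0.0339 + 0.55) = 0.1149/0.5839 = 0.1968 mg/L.

0.197 mg/L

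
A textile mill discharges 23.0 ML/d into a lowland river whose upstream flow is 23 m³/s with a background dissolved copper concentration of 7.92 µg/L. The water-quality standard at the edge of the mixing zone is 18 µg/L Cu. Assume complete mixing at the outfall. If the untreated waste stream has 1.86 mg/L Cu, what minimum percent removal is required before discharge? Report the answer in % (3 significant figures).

52.2 %

23.0 ML/d = 0.2662 m³/s.
7.92 µg/L = 0.00792 mg/L.
18 µg/L = 0.018 mg/L.
Mass balance: 0.018·23.27 = 0.2662·Cₑ + 23·0.00792.
Cₑ = (0.4188 − 0.1822) / 0.2662 = 0.8889 mg/L.
Required removal = 1 − 0.8889/1.86 = 52.21 %.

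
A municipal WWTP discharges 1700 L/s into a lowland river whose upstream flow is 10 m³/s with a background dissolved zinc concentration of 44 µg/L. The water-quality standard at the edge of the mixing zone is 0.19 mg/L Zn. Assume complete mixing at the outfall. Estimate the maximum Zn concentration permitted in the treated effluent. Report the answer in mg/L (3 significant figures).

1.05 mg/L

1700 L/s = 1.7 m³/s.
44 µg/L = 0.044 mg/L.
Mass balance: 0.19·11.7 = 1.7·Cₑ + 10·0.044.
Cₑ = (2.223 − 0.44) / 1.7 = 1.049 mg/L.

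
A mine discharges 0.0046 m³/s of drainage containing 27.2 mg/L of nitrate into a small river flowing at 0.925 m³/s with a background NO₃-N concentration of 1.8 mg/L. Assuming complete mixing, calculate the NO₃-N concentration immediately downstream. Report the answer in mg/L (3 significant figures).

1.93 mg/L

By mass balance at complete mixing, C = (0.0046·27.2 + 0.925·1.8) / (0.0046 + 0.925) = 1.79/0.9296 = 1.926 mg/L.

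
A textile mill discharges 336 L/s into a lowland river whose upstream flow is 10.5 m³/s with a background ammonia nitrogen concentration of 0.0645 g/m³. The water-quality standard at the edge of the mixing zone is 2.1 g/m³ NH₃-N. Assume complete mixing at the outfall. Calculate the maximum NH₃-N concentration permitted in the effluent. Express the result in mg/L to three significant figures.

65.7 mg/L

336 L/s = 0.336 m³/s.
Mass balance: 2.1·10.84 = 0.336·Cₑ + 10.5·0.0645.
Cₑ = (22.76 − 0.6773) / 0.336 = 65.71 mg/L.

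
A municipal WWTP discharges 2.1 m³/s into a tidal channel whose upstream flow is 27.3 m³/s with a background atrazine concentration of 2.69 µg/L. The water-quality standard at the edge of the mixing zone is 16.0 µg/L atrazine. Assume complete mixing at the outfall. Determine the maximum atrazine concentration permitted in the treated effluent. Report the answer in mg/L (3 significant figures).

0.189 mg/L

2.69 µg/L = 0.00269 mg/L.
16.0 µg/L = 0.016 mg/L.
Mass balance: 0.016·29.4 = 2.1·Cₑ + 27.3·0.00269.
Cₑ = (0.4704 − 0.07344) / 2.1 = 0.189 mg/L.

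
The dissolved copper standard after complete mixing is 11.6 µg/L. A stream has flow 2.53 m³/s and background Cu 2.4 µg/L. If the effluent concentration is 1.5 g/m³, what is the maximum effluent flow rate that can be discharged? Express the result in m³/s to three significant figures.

2.4 µg/L = 0.0024 mg/L.
11.6 µg/L = 0.0116 mg/L.
Mass balance at complete mixing: C_std·(Q_w + Q_r) = Q_w·C_e + Q_r·C_b.
Rearranging, Q_w = Q_r·(C_std − C_b)/(C_e − C_std) = 2.53·(0.0116 − 0.0024) / (1.5 − 0.0116) = 0.01564 m³/s.

0.0156 m³/s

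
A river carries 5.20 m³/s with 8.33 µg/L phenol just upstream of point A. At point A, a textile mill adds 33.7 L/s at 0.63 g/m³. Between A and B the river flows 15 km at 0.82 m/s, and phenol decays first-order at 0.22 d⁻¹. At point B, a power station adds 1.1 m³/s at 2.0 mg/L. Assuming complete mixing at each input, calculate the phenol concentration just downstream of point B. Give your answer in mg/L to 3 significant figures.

0.357 mg/L

8.33 µg/L = 0.00833 mg/L.
33.7 L/s = 0.0337 m³/s.
After input A: C = (5.2·0.00833 + 0.0337·0.63) / 5.234 = 0.01233 mg/L.
Over the 15 km reach to input B (t = 1.829e+04 s = 0.2117 d), decay gives C = 0.01233·exp(−0.22·0.2117) = 0.01177 mg/L.
After input B: C = (5.234·0.01177 + 1.1·2) / 6.334 = 0.3571 mg/L.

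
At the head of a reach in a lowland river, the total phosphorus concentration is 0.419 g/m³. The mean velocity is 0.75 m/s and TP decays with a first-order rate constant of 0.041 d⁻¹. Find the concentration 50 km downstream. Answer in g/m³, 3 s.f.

Travel time t = 50 km / 0.75 m/s = 5e+04/0.75 = 6.667e+04 s = 0.7716 d.
First-order decay: C = 0.419·exp(−0.041·0.7716) = 0.419·0.9689 = 0.406 g/m³.

0.406 g/m³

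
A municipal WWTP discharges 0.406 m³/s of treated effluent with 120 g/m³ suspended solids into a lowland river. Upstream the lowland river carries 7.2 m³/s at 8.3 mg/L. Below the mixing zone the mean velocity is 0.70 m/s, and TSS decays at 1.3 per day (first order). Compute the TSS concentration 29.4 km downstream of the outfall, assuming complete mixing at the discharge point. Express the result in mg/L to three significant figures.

7.58 mg/L

After complete mixing, C₀ = (0.406·120 + 7.2·8.3) / 7.606 = 14.26 mg/L.
Travel time t = 2.94e+04 m / 0.70 m/s = 4.2e+04 s = 0.4861 d.
C = 14.26·exp(−1.3·0.4861) = 14.26·0.5316 = 7.581 mg/L.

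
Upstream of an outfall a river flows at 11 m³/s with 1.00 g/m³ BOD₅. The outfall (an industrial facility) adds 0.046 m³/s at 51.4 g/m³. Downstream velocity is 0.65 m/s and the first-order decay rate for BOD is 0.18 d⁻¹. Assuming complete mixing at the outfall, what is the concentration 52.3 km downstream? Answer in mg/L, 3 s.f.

1.02 mg/L

After complete mixing, C₀ = (0.046·51.4 + 11·1) / 11.05 = 1.21 mg/L.
Travel time t = 5.23e+04 m / 0.65 m/s = 8.046e+04 s = 0.9313 d.
C = 1.21·exp(−0.18·0.9313) = 1.21·0.8457 = 1.023 mg/L.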